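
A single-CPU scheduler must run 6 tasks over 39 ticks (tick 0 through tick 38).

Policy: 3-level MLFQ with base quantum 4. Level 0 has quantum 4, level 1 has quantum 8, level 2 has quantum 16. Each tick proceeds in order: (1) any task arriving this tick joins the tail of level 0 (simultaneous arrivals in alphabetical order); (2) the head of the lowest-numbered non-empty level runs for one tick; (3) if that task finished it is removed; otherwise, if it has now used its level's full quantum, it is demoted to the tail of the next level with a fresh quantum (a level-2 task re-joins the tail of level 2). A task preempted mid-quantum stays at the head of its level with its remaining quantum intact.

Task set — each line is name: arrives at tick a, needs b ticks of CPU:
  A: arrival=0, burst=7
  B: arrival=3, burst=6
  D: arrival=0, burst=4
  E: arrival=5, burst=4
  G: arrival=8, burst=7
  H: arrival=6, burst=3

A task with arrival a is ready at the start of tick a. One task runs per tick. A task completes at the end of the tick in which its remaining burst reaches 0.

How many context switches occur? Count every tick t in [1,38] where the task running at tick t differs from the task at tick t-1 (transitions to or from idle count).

t=0: L0/L1/L2 = AD/-/- → run A
t=1: L0/L1/L2 = AD/-/- → run A
t=2: L0/L1/L2 = AD/-/- → run A
t=3: L0/L1/L2 = ADB/-/- → run A
t=4: L0/L1/L2 = DB/A/- → run D
t=5: L0/L1/L2 = DBE/A/- → run D
t=6: L0/L1/L2 = DBEH/A/- → run D
t=7: L0/L1/L2 = DBEH/A/- → run D
t=8: L0/L1/L2 = BEHG/A/- → run B
t=9: L0/L1/L2 = BEHG/A/- → run B
t=10: L0/L1/L2 = BEHG/A/- → run B
t=11: L0/L1/L2 = BEHG/A/- → run B
t=12: L0/L1/L2 = EHG/AB/- → run E
t=13: L0/L1/L2 = EHG/AB/- → run E
t=14: L0/L1/L2 = EHG/AB/- → run E
t=15: L0/L1/L2 = EHG/AB/- → run E
t=16: L0/L1/L2 = HG/AB/- → run H
t=17: L0/L1/L2 = HG/AB/- → run H
t=18: L0/L1/L2 = HG/AB/- → run H
t=19: L0/L1/L2 = G/AB/- → run G
t=20: L0/L1/L2 = G/AB/- → run G
t=21: L0/L1/L2 = G/AB/- → run G
t=22: L0/L1/L2 = G/AB/- → run G
t=23: L0/L1/L2 = -/ABG/- → run A
t=24: L0/L1/L2 = -/ABG/- → run A
t=25: L0/L1/L2 = -/ABG/- → run A
t=26: L0/L1/L2 = -/BG/- → run B
t=27: L0/L1/L2 = -/BG/- → run B
t=28: L0/L1/L2 = -/G/- → run G
t=29: L0/L1/L2 = -/G/- → run G
t=30: L0/L1/L2 = -/G/- → run G
t=31: (idle)
t=32: (idle)
t=33: (idle)
t=34: (idle)
t=35: (idle)
t=36: (idle)
t=37: (idle)
t=38: (idle)

context switches = 9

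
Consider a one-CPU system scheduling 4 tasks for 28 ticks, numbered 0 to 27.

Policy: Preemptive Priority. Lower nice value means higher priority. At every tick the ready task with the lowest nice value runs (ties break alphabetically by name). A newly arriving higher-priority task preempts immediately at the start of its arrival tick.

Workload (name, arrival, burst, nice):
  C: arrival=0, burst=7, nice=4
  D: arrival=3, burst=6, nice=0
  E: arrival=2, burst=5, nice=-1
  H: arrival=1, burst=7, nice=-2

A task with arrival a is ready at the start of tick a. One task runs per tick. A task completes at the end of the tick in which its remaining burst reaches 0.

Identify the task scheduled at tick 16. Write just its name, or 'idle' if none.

t=0: ready={C} → run C
t=1: ready={C,H} → run H
t=2: ready={C,E,H} → run H
t=3: ready={C,D,E,H} → run H
t=4: ready={C,D,E,H} → run H
t=5: ready={C,D,E,H} → run H
t=6: ready={C,D,E,H} → run H
t=7: ready={C,D,E,H} → run H
t=8: ready={C,D,E} → run E
t=9: ready={C,D,E} → run E
t=10: ready={C,D,E} → run E
t=11: ready={C,D,E} → run E
t=12: ready={C,D,E} → run E
t=13: ready={C,D} → run D
t=14: ready={C,D} → run D
t=15: ready={C,D} → run D
t=16: ready={C,D} → run D
t=17: ready={C,D} → run D
t=18: ready={C,D} → run D
t=19: ready={C} → run C
t=20: ready={C} → run C
t=21: ready={C} → run C
t=22: ready={C} → run C
t=23: ready={C} → run C
t=24: ready={C} → run C
t=25: (idle)
t=26: (idle)
t=27: (idle)

running at tick 16 = D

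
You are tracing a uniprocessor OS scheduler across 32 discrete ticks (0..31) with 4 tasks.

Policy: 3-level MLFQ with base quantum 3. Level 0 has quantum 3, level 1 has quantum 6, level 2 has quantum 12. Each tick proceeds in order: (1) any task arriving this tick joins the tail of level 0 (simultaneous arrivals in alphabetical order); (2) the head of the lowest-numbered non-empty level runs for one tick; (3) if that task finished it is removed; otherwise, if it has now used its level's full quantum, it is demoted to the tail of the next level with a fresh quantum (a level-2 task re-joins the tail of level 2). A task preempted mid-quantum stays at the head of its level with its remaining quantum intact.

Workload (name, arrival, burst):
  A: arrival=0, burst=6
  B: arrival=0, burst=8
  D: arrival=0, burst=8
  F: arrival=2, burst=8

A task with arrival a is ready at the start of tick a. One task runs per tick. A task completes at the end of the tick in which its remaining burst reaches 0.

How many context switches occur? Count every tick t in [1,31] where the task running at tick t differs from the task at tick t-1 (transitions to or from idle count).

context switches = 8

t=0: L0/L1/L2 = ABD/-/- → run A
t=1: L0/L1/L2 = ABD/-/- → run A
t=2: L0/L1/L2 = ABDF/-/- → run A
t=3: L0/L1/L2 = BDF/A/- → run B
t=4: L0/L1/L2 = BDF/A/- → run B
t=5: L0/L1/L2 = BDF/A/- → run B
t=6: L0/L1/L2 = DF/AB/- → run D
t=7: L0/L1/L2 = DF/AB/- → run D
t=8: L0/L1/L2 = DF/AB/- → run D
t=9: L0/L1/L2 = F/ABD/- → run F
t=10: L0/L1/L2 = F/ABD/- → run F
t=11: L0/L1/L2 = F/ABD/- → run F
t=12: L0/L1/L2 = -/ABDF/- → run A
t=13: L0/L1/L2 = -/ABDF/- → run A
t=14: L0/L1/L2 = -/ABDF/- → run A
t=15: L0/L1/L2 = -/BDF/- → run B
t=16: L0/L1/L2 = -/BDF/- → run B
t=17: L0/L1/L2 = -/BDF/- → run B
t=18: L0/L1/L2 = -/BDF/- → run B
t=19: L0/L1/L2 = -/BDF/- → run B
t=20: L0/L1/L2 = -/DF/- → run D
t=21: L0/L1/L2 = -/DF/- → run D
t=22: L0/L1/L2 = -/DF/- → run D
t=23: L0/L1/L2 = -/DF/- → run D
t=24: L0/L1/L2 = -/DF/- → run D
t=25: L0/L1/L2 = -/F/- → run F
t=26: L0/L1/L2 = -/F/- → run F
t=27: L0/L1/L2 = -/F/- → run F
t=28: L0/L1/L2 = -/F/- → run F
t=29: L0/L1/L2 = -/F/- → run F
t=30: (idle)
t=31: (idle)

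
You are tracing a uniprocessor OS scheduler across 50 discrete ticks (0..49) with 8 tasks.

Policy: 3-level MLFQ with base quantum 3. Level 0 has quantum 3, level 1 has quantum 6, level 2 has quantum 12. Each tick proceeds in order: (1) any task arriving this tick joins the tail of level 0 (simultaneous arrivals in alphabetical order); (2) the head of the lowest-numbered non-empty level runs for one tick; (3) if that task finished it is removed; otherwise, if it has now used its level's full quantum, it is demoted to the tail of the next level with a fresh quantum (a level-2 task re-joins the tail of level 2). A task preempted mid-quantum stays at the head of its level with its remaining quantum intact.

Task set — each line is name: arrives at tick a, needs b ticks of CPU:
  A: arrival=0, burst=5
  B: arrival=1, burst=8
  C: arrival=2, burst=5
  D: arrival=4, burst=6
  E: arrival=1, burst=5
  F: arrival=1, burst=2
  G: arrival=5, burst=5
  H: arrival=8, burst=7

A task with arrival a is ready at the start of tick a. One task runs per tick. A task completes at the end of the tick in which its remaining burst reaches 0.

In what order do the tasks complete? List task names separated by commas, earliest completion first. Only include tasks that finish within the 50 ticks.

completion order = F, A, B, E, C, D, G, H

t=0: L0/L1/L2 = A/-/- → run A
t=1: L0/L1/L2 = ABEF/-/- → run A
t=2: L0/L1/L2 = ABEFC/-/- → run A
t=3: L0/L1/L2 = BEFC/A/- → run B
t=4: L0/L1/L2 = BEFCD/A/- → run B
t=5: L0/L1/L2 = BEFCDG/A/- → run B
t=6: L0/L1/L2 = EFCDG/AB/- → run E
t=7: L0/L1/L2 = EFCDG/AB/- → run E
t=8: L0/L1/L2 = EFCDGH/AB/- → run E
t=9: L0/L1/L2 = FCDGH/ABE/- → run F
t=10: L0/L1/L2 = FCDGH/ABE/- → run F
t=11: L0/L1/L2 = CDGH/ABE/- → run C
t=12: L0/L1/L2 = CDGH/ABE/- → run C
t=13: L0/L1/L2 = CDGH/ABE/- → run C
t=14: L0/L1/L2 = DGH/ABEC/- → run D
t=15: L0/L1/L2 = DGH/ABEC/- → run D
t=16: L0/L1/L2 = DGH/ABEC/- → run D
t=17: L0/L1/L2 = GH/ABECD/- → run G
t=18: L0/L1/L2 = GH/ABECD/- → run G
t=19: L0/L1/L2 = GH/ABECD/- → run G
t=20: L0/L1/L2 = H/ABECDG/- → run H
t=21: L0/L1/L2 = H/ABECDG/- → run H
t=22: L0/L1/L2 = H/ABECDG/- → run H
t=23: L0/L1/L2 = -/ABECDGH/- → run A
t=24: L0/L1/L2 = -/ABECDGH/- → run A
t=25: L0/L1/L2 = -/BECDGH/- → run B
t=26: L0/L1/L2 = -/BECDGH/- → run B
t=27: L0/L1/L2 = -/BECDGH/- → run B
t=28: L0/L1/L2 = -/BECDGH/- → run B
t=29: L0/L1/L2 = -/BECDGH/- → run B
t=30: L0/L1/L2 = -/ECDGH/- → run E
t=31: L0/L1/L2 = -/ECDGH/- → run E
t=32: L0/L1/L2 = -/CDGH/- → run C
t=33: L0/L1/L2 = -/CDGH/- → run C
t=34: L0/L1/L2 = -/DGH/- → run D
t=35: L0/L1/L2 = -/DGH/- → run D
t=36: L0/L1/L2 = -/DGH/- → run D
t=37: L0/L1/L2 = -/GH/- → run G
t=38: L0/L1/L2 = -/GH/- → run G
t=39: L0/L1/L2 = -/H/- → run H
t=40: L0/L1/L2 = -/H/- → run H
t=41: L0/L1/L2 = -/H/- → run H
t=42: L0/L1/L2 = -/H/- → run H
t=43: (idle)
t=44: (idle)
t=45: (idle)
t=46: (idle)
t=47: (idle)
t=48: (idle)
t=49: (idle)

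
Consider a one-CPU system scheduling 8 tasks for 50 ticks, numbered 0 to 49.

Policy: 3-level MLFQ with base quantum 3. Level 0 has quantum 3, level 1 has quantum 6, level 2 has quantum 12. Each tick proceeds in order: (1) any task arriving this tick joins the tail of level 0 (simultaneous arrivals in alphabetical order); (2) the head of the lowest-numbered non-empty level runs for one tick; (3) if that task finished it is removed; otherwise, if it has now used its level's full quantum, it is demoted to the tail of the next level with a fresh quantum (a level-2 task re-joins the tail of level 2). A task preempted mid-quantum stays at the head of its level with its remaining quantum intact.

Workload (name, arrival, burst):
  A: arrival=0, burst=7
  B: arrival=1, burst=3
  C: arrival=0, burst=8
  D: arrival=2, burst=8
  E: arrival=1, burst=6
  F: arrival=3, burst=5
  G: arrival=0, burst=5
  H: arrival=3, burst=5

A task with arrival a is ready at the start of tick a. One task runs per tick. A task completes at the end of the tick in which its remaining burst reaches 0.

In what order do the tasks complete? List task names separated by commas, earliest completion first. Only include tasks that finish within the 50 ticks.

t=0: L0/L1/L2 = ACG/-/- → run A
t=1: L0/L1/L2 = ACGBE/-/- → run A
t=2: L0/L1/L2 = ACGBED/-/- → run A
t=3: L0/L1/L2 = CGBEDFH/A/- → run C
t=4: L0/L1/L2 = CGBEDFH/A/- → run C
t=5: L0/L1/L2 = CGBEDFH/A/- → run C
t=6: L0/L1/L2 = GBEDFH/AC/- → run G
t=7: L0/L1/L2 = GBEDFH/AC/- → run G
t=8: L0/L1/L2 = GBEDFH/AC/- → run G
t=9: L0/L1/L2 = BEDFH/ACG/- → run B
t=10: L0/L1/L2 = BEDFH/ACG/- → run B
t=11: L0/L1/L2 = BEDFH/ACG/- → run B
t=12: L0/L1/L2 = EDFH/ACG/- → run E
t=13: L0/L1/L2 = EDFH/ACG/- → run E
t=14: L0/L1/L2 = EDFH/ACG/- → run E
t=15: L0/L1/L2 = DFH/ACGE/- → run D
t=16: L0/L1/L2 = DFH/ACGE/- → run D
t=17: L0/L1/L2 = DFH/ACGE/- → run D
t=18: L0/L1/L2 = FH/ACGED/- → run F
t=19: L0/L1/L2 = FH/ACGED/- → run F
t=20: L0/L1/L2 = FH/ACGED/- → run F
t=21: L0/L1/L2 = H/ACGEDF/- → run H
t=22: L0/L1/L2 = H/ACGEDF/- → run H
t=23: L0/L1/L2 = H/ACGEDF/- → run H
t=24: L0/L1/L2 = -/ACGEDFH/- → run A
t=25: L0/L1/L2 = -/ACGEDFH/- → run A
t=26: L0/L1/L2 = -/ACGEDFH/- → run A
t=27: L0/L1/L2 = -/ACGEDFH/- → run A
t=28: L0/L1/L2 = -/CGEDFH/- → run C
t=29: L0/L1/L2 = -/CGEDFH/- → run C
t=30: L0/L1/L2 = -/CGEDFH/- → run C
t=31: L0/L1/L2 = -/CGEDFH/- → run C
t=32: L0/L1/L2 = -/CGEDFH/- → run C
t=33: L0/L1/L2 = -/GEDFH/- → run G
t=34: L0/L1/L2 = -/GEDFH/- → run G
t=35: L0/L1/L2 = -/EDFH/- → run E
t=36: L0/L1/L2 = -/EDFH/- → run E
t=37: L0/L1/L2 = -/EDFH/- → run E
t=38: L0/L1/L2 = -/DFH/- → run D
t=39: L0/L1/L2 = -/DFH/- → run D
t=40: L0/L1/L2 = -/DFH/- → run D
t=41: L0/L1/L2 = -/DFH/- → run D
t=42: L0/L1/L2 = -/DFH/- → run D
t=43: L0/L1/L2 = -/FH/- → run F
t=44: L0/L1/L2 = -/FH/- → run F
t=45: L0/L1/L2 = -/H/- → run H
t=46: L0/L1/L2 = -/H/- → run H
t=47: (idle)
t=48: (idle)
t=49: (idle)

completion order = B, A, C, G, E, D, F, H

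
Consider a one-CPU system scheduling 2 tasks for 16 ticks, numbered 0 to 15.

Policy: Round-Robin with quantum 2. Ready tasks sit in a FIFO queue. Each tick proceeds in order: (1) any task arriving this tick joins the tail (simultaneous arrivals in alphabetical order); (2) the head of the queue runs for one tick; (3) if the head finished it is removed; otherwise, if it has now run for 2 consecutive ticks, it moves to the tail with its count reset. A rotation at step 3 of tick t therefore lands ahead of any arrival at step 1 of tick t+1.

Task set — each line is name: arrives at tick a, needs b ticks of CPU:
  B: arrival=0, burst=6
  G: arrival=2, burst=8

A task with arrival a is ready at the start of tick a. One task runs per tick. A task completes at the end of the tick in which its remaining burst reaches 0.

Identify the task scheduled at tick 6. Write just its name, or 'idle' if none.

running at tick 6 = B

t=0: queue=[B] q_used=0 → run B
t=1: queue=[B] q_used=1 → run B
t=2: queue=[B,G] q_used=0 → run B
t=3: queue=[B,G] q_used=1 → run B
t=4: queue=[G,B] q_used=0 → run G
t=5: queue=[G,B] q_used=1 → run G
t=6: queue=[B,G] q_used=0 → run B
t=7: queue=[B,G] q_used=1 → run B
t=8: queue=[G] q_used=0 → run G
t=9: queue=[G] q_used=1 → run G
t=10: queue=[G] q_used=0 → run G
t=11: queue=[G] q_used=1 → run G
t=12: queue=[G] q_used=0 → run G
t=13: queue=[G] q_used=1 → run G
t=14: (idle)
t=15: (idle)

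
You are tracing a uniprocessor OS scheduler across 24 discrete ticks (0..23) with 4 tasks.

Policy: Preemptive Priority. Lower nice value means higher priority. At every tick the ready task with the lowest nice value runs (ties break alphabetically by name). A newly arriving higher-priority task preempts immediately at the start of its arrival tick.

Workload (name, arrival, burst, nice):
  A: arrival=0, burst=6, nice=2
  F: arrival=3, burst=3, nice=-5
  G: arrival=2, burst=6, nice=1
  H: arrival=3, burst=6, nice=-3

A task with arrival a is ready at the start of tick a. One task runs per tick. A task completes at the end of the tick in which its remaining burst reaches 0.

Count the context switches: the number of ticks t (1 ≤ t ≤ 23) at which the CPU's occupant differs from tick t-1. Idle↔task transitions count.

context switches = 6

t=0: ready={A} → run A
t=1: ready={A} → run A
t=2: ready={A,G} → run G
t=3: ready={A,F,G,H} → run F
t=4: ready={A,F,G,H} → run F
t=5: ready={A,F,G,H} → run F
t=6: ready={A,G,H} → run H
t=7: ready={A,G,H} → run H
t=8: ready={A,G,H} → run H
t=9: ready={A,G,H} → run H
t=10: ready={A,G,H} → run H
t=11: ready={A,G,H} → run H
t=12: ready={A,G} → run G
t=13: ready={A,G} → run G
t=14: ready={A,G} → run G
t=15: ready={A,G} → run G
t=16: ready={A,G} → run G
t=17: ready={A} → run A
t=18: ready={A} → run A
t=19: ready={A} → run A
t=20: ready={A} → run A
t=21: (idle)
t=22: (idle)
t=23: (idle)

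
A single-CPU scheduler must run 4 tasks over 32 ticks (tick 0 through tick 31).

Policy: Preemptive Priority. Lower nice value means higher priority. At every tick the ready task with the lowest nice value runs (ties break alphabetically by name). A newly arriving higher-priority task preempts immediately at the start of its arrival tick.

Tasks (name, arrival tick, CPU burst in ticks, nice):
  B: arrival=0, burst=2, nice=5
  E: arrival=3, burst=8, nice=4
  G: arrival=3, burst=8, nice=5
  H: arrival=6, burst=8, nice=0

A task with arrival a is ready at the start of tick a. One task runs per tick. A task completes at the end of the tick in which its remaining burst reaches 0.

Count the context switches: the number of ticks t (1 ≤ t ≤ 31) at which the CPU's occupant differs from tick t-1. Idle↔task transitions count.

context switches = 6

t=0: ready={B} → run B
t=1: ready={B} → run B
t=2: (idle)
t=3: ready={E,G} → run E
t=4: ready={E,G} → run E
t=5: ready={E,G} → run E
t=6: ready={E,G,H} → run H
t=7: ready={E,G,H} → run H
t=8: ready={E,G,H} → run H
t=9: ready={E,G,H} → run H
t=10: ready={E,G,H} → run H
t=11: ready={E,G,H} → run H
t=12: ready={E,G,H} → run H
t=13: ready={E,G,H} → run H
t=14: ready={E,G} → run E
t=15: ready={E,G} → run E
t=16: ready={E,G} → run E
t=17: ready={E,G} → run E
t=18: ready={E,G} → run E
t=19: ready={G} → run G
t=20: ready={G} → run G
t=21: ready={G} → run G
t=22: ready={G} → run G
t=23: ready={G} → run G
t=24: ready={G} → run G
t=25: ready={G} → run G
t=26: ready={G} → run G
t=27: (idle)
t=28: (idle)
t=29: (idle)
t=30: (idle)
t=31: (idle)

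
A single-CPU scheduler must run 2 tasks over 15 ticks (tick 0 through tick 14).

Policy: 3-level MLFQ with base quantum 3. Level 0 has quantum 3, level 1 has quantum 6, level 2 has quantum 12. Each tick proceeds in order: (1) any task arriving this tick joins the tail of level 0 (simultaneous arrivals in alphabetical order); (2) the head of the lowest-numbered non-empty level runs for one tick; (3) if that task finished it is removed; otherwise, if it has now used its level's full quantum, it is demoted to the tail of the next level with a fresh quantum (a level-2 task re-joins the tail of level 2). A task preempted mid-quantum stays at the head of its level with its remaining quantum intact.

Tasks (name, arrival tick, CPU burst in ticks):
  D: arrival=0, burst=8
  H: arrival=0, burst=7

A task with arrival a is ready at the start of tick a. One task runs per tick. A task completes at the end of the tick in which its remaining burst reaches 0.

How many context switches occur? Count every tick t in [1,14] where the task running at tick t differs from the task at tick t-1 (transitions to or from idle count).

context switches = 3

t=0: L0/L1/L2 = DH/-/- → run D
t=1: L0/L1/L2 = DH/-/- → run D
t=2: L0/L1/L2 = DH/-/- → run D
t=3: L0/L1/L2 = H/D/- → run H
t=4: L0/L1/L2 = H/D/- → run H
t=5: L0/L1/L2 = H/D/- → run H
t=6: L0/L1/L2 = -/DH/- → run D
t=7: L0/L1/L2 = -/DH/- → run D
t=8: L0/L1/L2 = -/DH/- → run D
t=9: L0/L1/L2 = -/DH/- → run D
t=10: L0/L1/L2 = -/DH/- → run D
t=11: L0/L1/L2 = -/H/- → run H
t=12: L0/L1/L2 = -/H/- → run H
t=13: L0/L1/L2 = -/H/- → run H
t=14: L0/L1/L2 = -/H/- → run H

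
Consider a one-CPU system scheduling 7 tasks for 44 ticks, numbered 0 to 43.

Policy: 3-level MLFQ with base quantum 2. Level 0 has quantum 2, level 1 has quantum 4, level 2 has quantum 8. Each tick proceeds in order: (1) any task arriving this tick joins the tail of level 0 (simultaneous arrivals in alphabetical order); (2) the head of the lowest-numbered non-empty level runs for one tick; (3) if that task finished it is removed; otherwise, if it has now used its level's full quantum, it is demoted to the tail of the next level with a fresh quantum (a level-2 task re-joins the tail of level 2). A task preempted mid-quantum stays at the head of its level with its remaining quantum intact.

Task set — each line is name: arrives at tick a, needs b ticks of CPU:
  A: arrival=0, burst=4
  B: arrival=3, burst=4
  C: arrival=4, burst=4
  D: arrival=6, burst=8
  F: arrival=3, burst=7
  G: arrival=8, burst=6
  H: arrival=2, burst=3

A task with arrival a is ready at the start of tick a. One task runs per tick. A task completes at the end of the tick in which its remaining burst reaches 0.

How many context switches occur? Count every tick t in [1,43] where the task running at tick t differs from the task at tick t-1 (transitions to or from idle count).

t=0: L0/L1/L2 = A/-/- → run A
t=1: L0/L1/L2 = A/-/- → run A
t=2: L0/L1/L2 = H/A/- → run H
t=3: L0/L1/L2 = HBF/A/- → run H
t=4: L0/L1/L2 = BFC/AH/- → run B
t=5: L0/L1/L2 = BFC/AH/- → run B
t=6: L0/L1/L2 = FCD/AHB/- → run F
t=7: L0/L1/L2 = FCD/AHB/- → run F
t=8: L0/L1/L2 = CDG/AHBF/- → run C
t=9: L0/L1/L2 = CDG/AHBF/- → run C
t=10: L0/L1/L2 = DG/AHBFC/- → run D
t=11: L0/L1/L2 = DG/AHBFC/- → run D
t=12: L0/L1/L2 = G/AHBFCD/- → run G
t=13: L0/L1/L2 = G/AHBFCD/- → run G
t=14: L0/L1/L2 = -/AHBFCDG/- → run A
t=15: L0/L1/L2 = -/AHBFCDG/- → run A
t=16: L0/L1/L2 = -/HBFCDG/- → run H
t=17: L0/L1/L2 = -/BFCDG/- → run B
t=18: L0/L1/L2 = -/BFCDG/- → run B
t=19: L0/L1/L2 = -/FCDG/- → run F
t=20: L0/L1/L2 = -/FCDG/- → run F
t=21: L0/L1/L2 = -/FCDG/- → run F
t=22: L0/L1/L2 = -/FCDG/- → run F
t=23: L0/L1/L2 = -/CDG/F → run C
t=24: L0/L1/L2 = -/CDG/F → run C
t=25: L0/L1/L2 = -/DG/F → run D
t=26: L0/L1/L2 = -/DG/F → run D
t=27: L0/L1/L2 = -/DG/F → run D
t=28: L0/L1/L2 = -/DG/F → run D
t=29: L0/L1/L2 = -/G/FD → run G
t=30: L0/L1/L2 = -/G/FD → run G
t=31: L0/L1/L2 = -/G/FD → run G
t=32: L0/L1/L2 = -/G/FD → run G
t=33: L0/L1/L2 = -/-/FD → run F
t=34: L0/L1/L2 = -/-/D → run D
t=35: L0/L1/L2 = -/-/D → run D
t=36: (idle)
t=37: (idle)
t=38: (idle)
t=39: (idle)
t=40: (idle)
t=41: (idle)
t=42: (idle)
t=43: (idle)

context switches = 16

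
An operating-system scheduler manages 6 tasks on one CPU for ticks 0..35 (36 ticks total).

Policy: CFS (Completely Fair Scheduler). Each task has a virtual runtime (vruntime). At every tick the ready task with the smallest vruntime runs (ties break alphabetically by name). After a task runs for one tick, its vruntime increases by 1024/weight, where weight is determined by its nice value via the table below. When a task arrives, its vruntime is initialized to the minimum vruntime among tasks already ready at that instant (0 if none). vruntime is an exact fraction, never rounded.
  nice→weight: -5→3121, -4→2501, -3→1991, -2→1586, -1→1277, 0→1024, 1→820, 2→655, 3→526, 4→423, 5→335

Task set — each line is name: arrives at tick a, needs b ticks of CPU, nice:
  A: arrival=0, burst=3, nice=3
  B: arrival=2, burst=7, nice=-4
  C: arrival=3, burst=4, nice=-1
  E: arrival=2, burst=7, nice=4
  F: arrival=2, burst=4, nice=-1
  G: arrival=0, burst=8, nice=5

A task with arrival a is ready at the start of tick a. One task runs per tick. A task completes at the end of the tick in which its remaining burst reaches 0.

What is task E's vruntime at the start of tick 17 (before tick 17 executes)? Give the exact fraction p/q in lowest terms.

t=0: vr[A=0 G=0] → run A
t=1: vr[A=512/263 G=0] → run G
t=2: vr[A=512/263 B=512/263 E=512/263 F=512/263 G=1024/335] → run A
t=3: vr[A=1024/263 B=512/263 C=512/263 E=512/263 F=512/263 G=1024/335] → run B
t=4: vr[A=1024/263 B=1549824/657763 C=512/263 E=512/263 F=512/263 G=1024/335] → run C
t=5: vr[A=1024/263 B=1549824/657763 C=923136/335851 E=512/263 F=512/263 G=1024/335] → run E
t=6: vr[A=1024/263 B=1549824/657763 C=923136/335851 E=485888/111249 F=512/263 G=1024/335] → run F
t=7: vr[A=1024/263 B=1549824/657763 C=923136/335851 E=485888/111249 F=923136/335851 G=1024/335] → run B
t=8: vr[A=1024/263 B=1819136/657763 C=923136/335851 E=485888/111249 F=923136/335851 G=1024/335] → run C
t=9: vr[A=1024/263 B=1819136/657763 C=1192448/335851 E=485888/111249 F=923136/335851 G=1024/335] → run F
t=10: vr[A=1024/263 B=1819136/657763 C=1192448/335851 E=485888/111249 F=1192448/335851 G=1024/335] → run B
t=11: vr[A=1024/263 B=2088448/657763 C=1192448/335851 E=485888/111249 F=1192448/335851 G=1024/335] → run G
t=12: vr[A=1024/263 B=2088448/657763 C=1192448/335851 E=485888/111249 F=1192448/335851 G=2048/335] → run B
t=13: vr[A=1024/263 B=2357760/657763 C=1192448/335851 E=485888/111249 F=1192448/335851 G=2048/335] → run C
t=14: vr[A=1024/263 B=2357760/657763 C=1461760/335851 E=485888/111249 F=1192448/335851 G=2048/335] → run F
t=15: vr[A=1024/263 B=2357760/657763 C=1461760/335851 E=485888/111249 F=1461760/335851 G=2048/335] → run B
t=16: vr[A=1024/263 B=2627072/657763 C=1461760/335851 E=485888/111249 F=1461760/335851 G=2048/335] → run A
t=17: vr[B=2627072/657763 C=1461760/335851 E=485888/111249 F=1461760/335851 G=2048/335] → run B
t=18: vr[B=2896384/657763 C=1461760/335851 E=485888/111249 F=1461760/335851 G=2048/335] → run C
t=19: vr[B=2896384/657763 E=485888/111249 F=1461760/335851 G=2048/335] → run F
t=20: vr[B=2896384/657763 E=485888/111249 G=2048/335] → run E
t=21: vr[B=2896384/657763 E=755200/111249 G=2048/335] → run B
t=22: vr[E=755200/111249 G=2048/335] → run G
t=23: vr[E=755200/111249 G=3072/335] → run E
t=24: vr[E=341504/37083 G=3072/335] → run G
t=25: vr[E=341504/37083 G=4096/335] → run E
t=26: vr[E=1293824/111249 G=4096/335] → run E
t=27: vr[E=1563136/111249 G=4096/335] → run G
t=28: vr[E=1563136/111249 G=1024/67] → run E
t=29: vr[E=610816/37083 G=1024/67] → run G
t=30: vr[E=610816/37083 G=6144/335] → run E
t=31: vr[G=6144/335] → run G
t=32: vr[G=7168/335] → run G
t=33: (idle)
t=34: (idle)
t=35: (idle)

vruntime(E, start of tick 17) = 485888/111249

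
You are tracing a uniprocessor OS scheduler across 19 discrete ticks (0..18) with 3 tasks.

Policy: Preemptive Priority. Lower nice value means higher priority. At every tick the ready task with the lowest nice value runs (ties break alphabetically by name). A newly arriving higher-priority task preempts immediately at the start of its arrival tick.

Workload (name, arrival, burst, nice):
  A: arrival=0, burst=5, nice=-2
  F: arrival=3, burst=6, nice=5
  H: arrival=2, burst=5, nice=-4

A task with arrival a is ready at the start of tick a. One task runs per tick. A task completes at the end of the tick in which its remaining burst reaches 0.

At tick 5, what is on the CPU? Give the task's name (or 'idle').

t=0: ready={A} → run A
t=1: ready={A} → run A
t=2: ready={A,H} → run H
t=3: ready={A,F,H} → run H
t=4: ready={A,F,H} → run H
t=5: ready={A,F,H} → run H
t=6: ready={A,F,H} → run H
t=7: ready={A,F} → run A
t=8: ready={A,F} → run A
t=9: ready={A,F} → run A
t=10: ready={F} → run F
t=11: ready={F} → run F
t=12: ready={F} → run F
t=13: ready={F} → run F
t=14: ready={F} → run F
t=15: ready={F} → run F
t=16: (idle)
t=17: (idle)
t=18: (idle)

running at tick 5 = H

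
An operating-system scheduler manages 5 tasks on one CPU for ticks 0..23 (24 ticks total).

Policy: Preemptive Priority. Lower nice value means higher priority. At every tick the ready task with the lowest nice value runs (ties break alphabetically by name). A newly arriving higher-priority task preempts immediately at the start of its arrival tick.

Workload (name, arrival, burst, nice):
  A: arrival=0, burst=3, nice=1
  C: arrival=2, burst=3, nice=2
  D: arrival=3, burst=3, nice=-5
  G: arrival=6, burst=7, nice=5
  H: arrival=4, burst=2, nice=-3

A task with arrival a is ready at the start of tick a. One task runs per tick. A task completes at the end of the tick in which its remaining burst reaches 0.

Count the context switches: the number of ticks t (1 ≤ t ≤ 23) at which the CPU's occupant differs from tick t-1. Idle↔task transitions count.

t=0: ready={A} → run A
t=1: ready={A} → run A
t=2: ready={A,C} → run A
t=3: ready={C,D} → run D
t=4: ready={C,D,H} → run D
t=5: ready={C,D,H} → run D
t=6: ready={C,G,H} → run H
t=7: ready={C,G,H} → run H
t=8: ready={C,G} → run C
t=9: ready={C,G} → run C
t=10: ready={C,G} → run C
t=11: ready={G} → run G
t=12: ready={G} → run G
t=13: ready={G} → run G
t=14: ready={G} → run G
t=15: ready={G} → run G
t=16: ready={G} → run G
t=17: ready={G} → run G
t=18: (idle)
t=19: (idle)
t=20: (idle)
t=21: (idle)
t=22: (idle)
t=23: (idle)

context switches = 5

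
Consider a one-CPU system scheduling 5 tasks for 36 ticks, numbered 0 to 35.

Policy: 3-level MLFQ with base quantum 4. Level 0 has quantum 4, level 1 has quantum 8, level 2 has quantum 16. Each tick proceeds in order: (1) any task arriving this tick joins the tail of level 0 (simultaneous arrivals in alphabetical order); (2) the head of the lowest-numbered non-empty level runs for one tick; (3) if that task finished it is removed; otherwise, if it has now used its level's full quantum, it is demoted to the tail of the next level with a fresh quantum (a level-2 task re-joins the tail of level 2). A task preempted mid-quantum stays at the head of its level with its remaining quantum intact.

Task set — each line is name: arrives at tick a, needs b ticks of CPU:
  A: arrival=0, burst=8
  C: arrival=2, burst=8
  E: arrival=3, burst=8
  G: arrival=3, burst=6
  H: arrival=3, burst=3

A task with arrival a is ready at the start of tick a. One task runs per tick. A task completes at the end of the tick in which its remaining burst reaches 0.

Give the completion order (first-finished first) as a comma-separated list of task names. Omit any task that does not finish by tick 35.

t=0: L0/L1/L2 = A/-/- → run A
t=1: L0/L1/L2 = A/-/- → run A
t=2: L0/L1/L2 = AC/-/- → run A
t=3: L0/L1/L2 = ACEGH/-/- → run A
t=4: L0/L1/L2 = CEGH/A/- → run C
t=5: L0/L1/L2 = CEGH/A/- → run C
t=6: L0/L1/L2 = CEGH/A/- → run C
t=7: L0/L1/L2 = CEGH/A/- → run C
t=8: L0/L1/L2 = EGH/AC/- → run E
t=9: L0/L1/L2 = EGH/AC/- → run E
t=10: L0/L1/L2 = EGH/AC/- → run E
t=11: L0/L1/L2 = EGH/AC/- → run E
t=12: L0/L1/L2 = GH/ACE/- → run G
t=13: L0/L1/L2 = GH/ACE/- → run G
t=14: L0/L1/L2 = GH/ACE/- → run G
t=15: L0/L1/L2 = GH/ACE/- → run G
t=16: L0/L1/L2 = H/ACEG/- → run H
t=17: L0/L1/L2 = H/ACEG/- → run H
t=18: L0/L1/L2 = H/ACEG/- → run H
t=19: L0/L1/L2 = -/ACEG/- → run A
t=20: L0/L1/L2 = -/ACEG/- → run A
t=21: L0/L1/L2 = -/ACEG/- → run A
t=22: L0/L1/L2 = -/ACEG/- → run A
t=23: L0/L1/L2 = -/CEG/- → run C
t=24: L0/L1/L2 = -/CEG/- → run C
t=25: L0/L1/L2 = -/CEG/- → run C
t=26: L0/L1/L2 = -/CEG/- → run C
t=27: L0/L1/L2 = -/EG/- → run E
t=28: L0/L1/L2 = -/EG/- → run E
t=29: L0/L1/L2 = -/EG/- → run E
t=30: L0/L1/L2 = -/EG/- → run E
t=31: L0/L1/L2 = -/G/- → run G
t=32: L0/L1/L2 = -/G/- → run G
t=33: (idle)
t=34: (idle)
t=35: (idle)

completion order = H, A, C, E, G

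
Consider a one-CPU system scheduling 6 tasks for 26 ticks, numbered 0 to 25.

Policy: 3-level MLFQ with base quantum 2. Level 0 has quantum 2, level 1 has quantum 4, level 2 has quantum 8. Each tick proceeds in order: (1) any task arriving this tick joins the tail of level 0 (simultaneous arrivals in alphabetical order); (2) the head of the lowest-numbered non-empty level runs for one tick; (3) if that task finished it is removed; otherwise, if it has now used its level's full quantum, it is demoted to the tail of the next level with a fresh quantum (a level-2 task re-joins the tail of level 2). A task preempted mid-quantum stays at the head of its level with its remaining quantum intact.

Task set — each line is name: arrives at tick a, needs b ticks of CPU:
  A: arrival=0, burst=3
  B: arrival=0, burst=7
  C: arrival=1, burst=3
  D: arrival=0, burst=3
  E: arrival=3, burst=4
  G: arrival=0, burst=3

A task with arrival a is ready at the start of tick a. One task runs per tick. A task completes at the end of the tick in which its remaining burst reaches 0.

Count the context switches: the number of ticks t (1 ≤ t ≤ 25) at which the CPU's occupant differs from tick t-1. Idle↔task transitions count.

t=0: L0/L1/L2 = ABDG/-/- → run A
t=1: L0/L1/L2 = ABDGC/-/- → run A
t=2: L0/L1/L2 = BDGC/A/- → run B
t=3: L0/L1/L2 = BDGCE/A/- → run B
t=4: L0/L1/L2 = DGCE/AB/- → run D
t=5: L0/L1/L2 = DGCE/AB/- → run D
t=6: L0/L1/L2 = GCE/ABD/- → run G
t=7: L0/L1/L2 = GCE/ABD/- → run G
t=8: L0/L1/L2 = CE/ABDG/- → run C
t=9: L0/L1/L2 = CE/ABDG/- → run C
t=10: L0/L1/L2 = E/ABDGC/- → run E
t=11: L0/L1/L2 = E/ABDGC/- → run E
t=12: L0/L1/L2 = -/ABDGCE/- → run A
t=13: L0/L1/L2 = -/BDGCE/- → run B
t=14: L0/L1/L2 = -/BDGCE/- → run B
t=15: L0/L1/L2 = -/BDGCE/- → run B
t=16: L0/L1/L2 = -/BDGCE/- → run B
t=17: L0/L1/L2 = -/DGCE/B → run D
t=18: L0/L1/L2 = -/GCE/B → run G
t=19: L0/L1/L2 = -/CE/B → run C
t=20: L0/L1/L2 = -/E/B → run E
t=21: L0/L1/L2 = -/E/B → run E
t=22: L0/L1/L2 = -/-/B → run B
t=23: (idle)
t=24: (idle)
t=25: (idle)

context switches = 13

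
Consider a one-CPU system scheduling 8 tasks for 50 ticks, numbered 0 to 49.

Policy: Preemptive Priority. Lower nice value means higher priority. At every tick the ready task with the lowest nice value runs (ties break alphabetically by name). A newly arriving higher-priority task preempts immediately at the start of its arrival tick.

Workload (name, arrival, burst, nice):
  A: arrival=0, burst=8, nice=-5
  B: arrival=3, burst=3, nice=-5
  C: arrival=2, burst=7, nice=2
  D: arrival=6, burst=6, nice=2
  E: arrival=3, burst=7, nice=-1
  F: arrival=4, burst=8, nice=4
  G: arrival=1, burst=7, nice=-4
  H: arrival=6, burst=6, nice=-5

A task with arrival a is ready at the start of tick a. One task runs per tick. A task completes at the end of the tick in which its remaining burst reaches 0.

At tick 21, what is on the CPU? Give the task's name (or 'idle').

running at tick 21 = G

t=0: ready={A} → run A
t=1: ready={A,G} → run A
t=2: ready={A,C,G} → run A
t=3: ready={A,B,C,E,G} → run A
t=4: ready={A,B,C,E,F,G} → run A
t=5: ready={A,B,C,E,F,G} → run A
t=6: ready={A,B,C,D,E,F,G,H} → run A
t=7: ready={A,B,C,D,E,F,G,H} → run A
t=8: ready={B,C,D,E,F,G,H} → run B
t=9: ready={B,C,D,E,F,G,H} → run B
t=10: ready={B,C,D,E,F,G,H} → run B
t=11: ready={C,D,E,F,G,H} → run H
t=12: ready={C,D,E,F,G,H} → run H
t=13: ready={C,D,E,F,G,H} → run H
t=14: ready={C,D,E,F,G,H} → run H
t=15: ready={C,D,E,F,G,H} → run H
t=16: ready={C,D,E,F,G,H} → run H
t=17: ready={C,D,E,F,G} → run G
t=18: ready={C,D,E,F,G} → run G
t=19: ready={C,D,E,F,G} → run G
t=20: ready={C,D,E,F,G} → run G
t=21: ready={C,D,E,F,G} → run G
t=22: ready={C,D,E,F,G} → run G
t=23: ready={C,D,E,F,G} → run G
t=24: ready={C,D,E,F} → run E
t=25: ready={C,D,E,F} → run E
t=26: ready={C,D,E,F} → run E
t=27: ready={C,D,E,F} → run E
t=28: ready={C,D,E,F} → run E
t=29: ready={C,D,E,F} → run E
t=30: ready={C,D,E,F} → run E
t=31: ready={C,D,F} → run C
t=32: ready={C,D,F} → run C
t=33: ready={C,D,F} → run C
t=34: ready={C,D,F} → run C
t=35: ready={C,D,F} → run C
t=36: ready={C,D,F} → run C
t=37: ready={C,D,F} → run C
t=38: ready={D,F} → run D
t=39: ready={D,F} → run D
t=40: ready={D,F} → run D
t=41: ready={D,F} → run D
t=42: ready={D,F} → run D
t=43: ready={D,F} → run D
t=44: ready={F} → run F
t=45: ready={F} → run F
t=46: ready={F} → run F
t=47: ready={F} → run F
t=48: ready={F} → run F
t=49: ready={F} → run F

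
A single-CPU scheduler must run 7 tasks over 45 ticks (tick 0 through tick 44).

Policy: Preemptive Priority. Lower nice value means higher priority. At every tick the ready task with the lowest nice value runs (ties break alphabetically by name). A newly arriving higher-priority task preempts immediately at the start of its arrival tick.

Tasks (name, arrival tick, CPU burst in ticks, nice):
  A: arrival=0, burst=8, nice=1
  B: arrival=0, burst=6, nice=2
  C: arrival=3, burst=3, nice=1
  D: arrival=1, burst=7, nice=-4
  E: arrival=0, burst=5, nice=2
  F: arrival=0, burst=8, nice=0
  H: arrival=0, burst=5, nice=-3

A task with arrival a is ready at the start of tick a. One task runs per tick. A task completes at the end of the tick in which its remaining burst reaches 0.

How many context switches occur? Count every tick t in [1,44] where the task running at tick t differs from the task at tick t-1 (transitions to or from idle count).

context switches = 8

t=0: ready={A,B,E,F,H} → run H
t=1: ready={A,B,D,E,F,H} → run D
t=2: ready={A,B,D,E,F,H} → run D
t=3: ready={A,B,C,D,E,F,H} → run D
t=4: ready={A,B,C,D,E,F,H} → run D
t=5: ready={A,B,C,D,E,F,H} → run D
t=6: ready={A,B,C,D,E,F,H} → run D
t=7: ready={A,B,C,D,E,F,H} → run D
t=8: ready={A,B,C,E,F,H} → run H
t=9: ready={A,B,C,E,F,H} → run H
t=10: ready={A,B,C,E,F,H} → run H
t=11: ready={A,B,C,E,F,H} → run H
t=12: ready={A,B,C,E,F} → run F
t=13: ready={A,B,C,E,F} → run F
t=14: ready={A,B,C,E,F} → run F
t=15: ready={A,B,C,E,F} → run F
t=16: ready={A,B,C,E,F} → run F
t=17: ready={A,B,C,E,F} → run F
t=18: ready={A,B,C,E,F} → run F
t=19: ready={A,B,C,E,F} → run F
t=20: ready={A,B,C,E} → run A
t=21: ready={A,B,C,E} → run A
t=22: ready={A,B,C,E} → run A
t=23: ready={A,B,C,E} → run A
t=24: ready={A,B,C,E} → run A
t=25: ready={A,B,C,E} → run A
t=26: ready={A,B,C,E} → run A
t=27: ready={A,B,C,E} → run A
t=28: ready={B,C,E} → run C
t=29: ready={B,C,E} → run C
t=30: ready={B,C,E} → run C
t=31: ready={B,E} → run B
t=32: ready={B,E} → run B
t=33: ready={B,E} → run B
t=34: ready={B,E} → run B
t=35: ready={B,E} → run B
t=36: ready={B,E} → run B
t=37: ready={E} → run E
t=38: ready={E} → run E
t=39: ready={E} → run E
t=40: ready={E} → run E
t=41: ready={E} → run E
t=42: (idle)
t=43: (idle)
t=44: (idle)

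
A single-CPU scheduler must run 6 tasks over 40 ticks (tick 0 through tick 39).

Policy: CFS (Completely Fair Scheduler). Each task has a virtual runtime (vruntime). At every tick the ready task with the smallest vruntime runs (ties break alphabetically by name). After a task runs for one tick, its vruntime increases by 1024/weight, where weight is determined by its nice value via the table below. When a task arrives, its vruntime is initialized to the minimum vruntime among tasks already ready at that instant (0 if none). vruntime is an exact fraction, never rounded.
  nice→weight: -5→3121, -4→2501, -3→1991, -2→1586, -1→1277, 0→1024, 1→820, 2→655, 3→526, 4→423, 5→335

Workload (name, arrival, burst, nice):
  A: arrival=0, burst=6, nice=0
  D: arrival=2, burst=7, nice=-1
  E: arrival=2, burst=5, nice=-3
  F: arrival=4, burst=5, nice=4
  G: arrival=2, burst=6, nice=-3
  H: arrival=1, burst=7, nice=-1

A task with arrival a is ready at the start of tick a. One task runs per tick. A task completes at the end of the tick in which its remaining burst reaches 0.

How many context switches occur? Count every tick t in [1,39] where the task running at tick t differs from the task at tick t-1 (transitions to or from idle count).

t=0: vr[A=0] → run A
t=1: vr[A=1 H=1] → run A
t=2: vr[A=2 D=1 E=1 G=1 H=1] → run D
t=3: vr[A=2 D=2301/1277 E=1 G=1 H=1] → run E
t=4: vr[A=2 D=2301/1277 E=3015/1991 F=1 G=1 H=1] → run F
t=5: vr[A=2 D=2301/1277 E=3015/1991 F=1447/423 G=1 H=1] → run G
t=6: vr[A=2 D=2301/1277 E=3015/1991 F=1447/423 G=3015/1991 H=1] → run H
t=7: vr[A=2 D=2301/1277 E=3015/1991 F=1447/423 G=3015/1991 H=2301/1277] → run E
t=8: vr[A=2 D=2301/1277 E=4039/1991 F=1447/423 G=3015/1991 H=2301/1277] → run G
t=9: vr[A=2 D=2301/1277 E=4039/1991 F=1447/423 G=4039/1991 H=2301/1277] → run D
t=10: vr[A=2 D=3325/1277 E=4039/1991 F=1447/423 G=4039/1991 H=2301/1277] → run H
t=11: vr[A=2 D=3325/1277 E=4039/1991 F=1447/423 G=4039/1991 H=3325/1277] → run A
t=12: vr[A=3 D=3325/1277 E=4039/1991 F=1447/423 G=4039/1991 H=3325/1277] → run E
t=13: vr[A=3 D=3325/1277 E=5063/1991 F=1447/423 G=4039/1991 H=3325/1277] → run G
t=14: vr[A=3 D=3325/1277 E=5063/1991 F=1447/423 G=5063/1991 H=3325/1277] → run E
t=15: vr[A=3 D=3325/1277 E=6087/1991 F=1447/423 G=5063/1991 H=3325/1277] → run G
t=16: vr[A=3 D=3325/1277 E=6087/1991 F=1447/423 G=6087/1991 H=3325/1277] → run D
t=17: vr[A=3 D=4349/1277 E=6087/1991 F=1447/423 G=6087/1991 H=3325/1277] → run H
t=18: vr[A=3 D=4349/1277 E=6087/1991 F=1447/423 G=6087/1991 H=4349/1277] → run A
t=19: vr[A=4 D=4349/1277 E=6087/1991 F=1447/423 G=6087/1991 H=4349/1277] → run E
t=20: vr[A=4 D=4349/1277 F=1447/423 G=6087/1991 H=4349/1277] → run G
t=21: vr[A=4 D=4349/1277 F=1447/423 G=7111/1991 H=4349/1277] → run D
t=22: vr[A=4 D=5373/1277 F=1447/423 G=7111/1991 H=4349/1277] → run H
t=23: vr[A=4 D=5373/1277 F=1447/423 G=7111/1991 H=5373/1277] → run F
t=24: vr[A=4 D=5373/1277 F=2471/423 G=7111/1991 H=5373/1277] → run G
t=25: vr[A=4 D=5373/1277 F=2471/423 H=5373/1277] → run A
t=26: vr[A=5 D=5373/1277 F=2471/423 H=5373/1277] → run D
t=27: vr[A=5 D=6397/1277 F=2471/423 H=5373/1277] → run H
t=28: vr[A=5 D=6397/1277 F=2471/423 H=6397/1277] → run A
t=29: vr[D=6397/1277 F=2471/423 H=6397/1277] → run D
t=30: vr[D=7421/1277 F=2471/423 H=6397/1277] → run H
t=31: vr[D=7421/1277 F=2471/423 H=7421/1277] → run D
t=32: vr[F=2471/423 H=7421/1277] → run H
t=33: vr[F=2471/423] → run F
t=34: vr[F=1165/141] → run F
t=35: vr[F=4519/423] → run F
t=36: (idle)
t=37: (idle)
t=38: (idle)
t=39: (idle)

context switches = 33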